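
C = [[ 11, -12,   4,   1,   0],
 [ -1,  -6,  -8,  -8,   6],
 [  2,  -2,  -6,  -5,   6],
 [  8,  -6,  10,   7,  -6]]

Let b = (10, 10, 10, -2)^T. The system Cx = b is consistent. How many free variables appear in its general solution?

2

Row reduce the augmented matrix [C | b].
R2 ← R2 + (1/11)·R1: [0, -78/11, -84/11, -87/11, 6, 120/11]
R3 ← R3 − (2/11)·R1: [0, 2/11, -74/11, -57/11, 6, 90/11]
R4 ← R4 − (8/11)·R1: [0, 30/11, 78/11, 69/11, -6, -102/11]
R3 ← R3 + (1/39)·R2: [0, 0, -90/13, -70/13, 80/13, 110/13]
R4 ← R4 + (5/13)·R2: [0, 0, 54/13, 42/13, -48/13, -66/13]
R4 ← R4 + (3/5)·R3: [0, 0, 0, 0, 0, 0]
The echelon form has 3 nonzero rows, and every pivot lies in the first 5 columns, so rank(C) = rank([C|b]) = 3.
The system is consistent.
Free variables = (unknowns) − (rank) = 5 − 3 = 2.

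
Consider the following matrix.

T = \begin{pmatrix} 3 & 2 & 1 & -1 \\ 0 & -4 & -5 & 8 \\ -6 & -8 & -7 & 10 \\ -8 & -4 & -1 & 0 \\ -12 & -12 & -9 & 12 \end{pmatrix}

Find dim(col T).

2

Row reduce to echelon form.
R3 ← R3 + (2)·R1: [0, -4, -5, 8]
R4 ← R4 + (8/3)·R1: [0, 4/3, 5/3, -8/3]
R5 ← R5 + (4)·R1: [0, -4, -5, 8]
R3 ← R3 − R2: [0, 0, 0, 0]
R4 ← R4 + (1/3)·R2: [0, 0, 0, 0]
R5 ← R5 − R2: [0, 0, 0, 0]
Echelon form has 2 nonzero rows, so rank(T) = 2.
The column space has dimension equal to the rank: 2.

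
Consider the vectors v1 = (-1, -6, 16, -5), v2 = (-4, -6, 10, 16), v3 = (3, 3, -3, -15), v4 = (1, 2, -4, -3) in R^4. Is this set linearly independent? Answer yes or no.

Form the matrix with these vectors as rows and row reduce.
R2 ← R2 − (4)·R1: [0, 18, -54, 36]
R3 ← R3 + (3)·R1: [0, -15, 45, -30]
R4 ← R4 + R1: [0, -4, 12, -8]
R3 ← R3 + (5/6)·R2: [0, 0, 0, 0]
R4 ← R4 + (2/9)·R2: [0, 0, 0, 0]
2 nonzero rows, so the 4 vectors span a space of dimension 2.
Since 2 < 4, the vectors are linearly dependent.

no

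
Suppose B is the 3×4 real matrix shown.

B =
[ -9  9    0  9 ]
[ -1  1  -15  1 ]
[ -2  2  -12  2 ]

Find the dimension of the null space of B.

Row reduce to echelon form.
R2 ← R2 − (1/9)·R1: [0, 0, -15, 0]
R3 ← R3 − (2/9)·R1: [0, 0, -12, 0]
R3 ← R3 − (4/5)·R2: [0, 0, 0, 0]
2 nonzero rows, so rank(B) = 2.
B has 4 columns; by rank–nullity, nullity = 4 − 2 = 2.

2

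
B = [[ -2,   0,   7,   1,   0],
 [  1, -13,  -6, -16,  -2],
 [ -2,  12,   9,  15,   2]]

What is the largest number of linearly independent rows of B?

Row reduce to echelon form.
R2 ← R2 + (1/2)·R1: [0, -13, -5/2, -31/2, -2]
R3 ← R3 − R1: [0, 12, 2, 14, 2]
R3 ← R3 + (12/13)·R2: [0, 0, -4/13, -4/13, 2/13]
Echelon form has 3 nonzero rows, so rank(B) = 3.
The rank gives the maximum number of linearly independent rows: 3.

3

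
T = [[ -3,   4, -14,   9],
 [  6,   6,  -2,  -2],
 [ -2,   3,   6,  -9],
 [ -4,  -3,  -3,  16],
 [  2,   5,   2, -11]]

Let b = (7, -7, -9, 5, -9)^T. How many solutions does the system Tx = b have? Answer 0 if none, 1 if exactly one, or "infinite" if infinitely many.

0

Row reduce the augmented matrix [T | b].
R2 ← R2 + (2)·R1: [0, 14, -30, 16, 7]
R3 ← R3 − (2/3)·R1: [0, 1/3, 46/3, -15, -41/3]
R4 ← R4 − (4/3)·R1: [0, -25/3, 47/3, 4, -13/3]
R5 ← R5 + (2/3)·R1: [0, 23/3, -22/3, -5, -13/3]
R3 ← R3 − (1/42)·R2: [0, 0, 337/21, -323/21, -83/6]
R4 ← R4 + (25/42)·R2: [0, 0, -46/21, 284/21, -1/6]
R5 ← R5 − (23/42)·R2: [0, 0, 191/21, -289/21, -49/6]
R4 ← R4 + (46/337)·R3: [0, 0, 0, 3850/337, -1385/674]
R5 ← R5 − (191/337)·R3: [0, 0, 0, -1700/337, -110/337]
R5 ← R5 + (34/77)·R4: [0, 0, 0, 0, -95/77]
The echelon form has 5 nonzero rows; the last pivot sits in the augmented column, so rank(T) = 4 but rank([T|b]) = 5.
Since the ranks differ, the system is inconsistent.
It has no solutions.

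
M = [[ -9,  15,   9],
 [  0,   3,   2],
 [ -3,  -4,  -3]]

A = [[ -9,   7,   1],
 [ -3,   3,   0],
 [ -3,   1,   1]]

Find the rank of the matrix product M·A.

First compute MA:
[[  9,  -9,   0],
 [-15,  11,   2],
 [ 48, -36,  -6]]
Now row reduce the product.
R2 ← R2 + (5/3)·R1: [0, -4, 2]
R3 ← R3 − (16/3)·R1: [0, 12, -6]
R3 ← R3 + (3)·R2: [0, 0, 0]
2 nonzero rows, so rank(MA) = 2.

2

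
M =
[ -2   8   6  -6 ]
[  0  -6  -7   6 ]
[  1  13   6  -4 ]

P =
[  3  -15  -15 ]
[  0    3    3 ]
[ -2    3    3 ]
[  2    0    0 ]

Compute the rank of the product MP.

2

First compute MP:
[[-30,  72,  72],
 [ 26, -39, -39],
 [-17,  42,  42]]
Now row reduce the product.
R2 ← R2 + (13/15)·R1: [0, 117/5, 117/5]
R3 ← R3 − (17/30)·R1: [0, 6/5, 6/5]
R3 ← R3 − (2/39)·R2: [0, 0, 0]
2 nonzero rows, so rank(MP) = 2.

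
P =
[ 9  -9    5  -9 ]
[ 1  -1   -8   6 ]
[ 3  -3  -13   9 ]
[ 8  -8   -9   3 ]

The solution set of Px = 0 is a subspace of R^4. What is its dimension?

Row reduce to echelon form.
R2 ← R2 − (1/9)·R1: [0, 0, -77/9, 7]
R3 ← R3 − (1/3)·R1: [0, 0, -44/3, 12]
R4 ← R4 − (8/9)·R1: [0, 0, -121/9, 11]
R3 ← R3 − (12/7)·R2: [0, 0, 0, 0]
R4 ← R4 − (11/7)·R2: [0, 0, 0, 0]
2 nonzero rows, so rank(P) = 2.
P has 4 columns; by rank–nullity, nullity = 4 − 2 = 2.

2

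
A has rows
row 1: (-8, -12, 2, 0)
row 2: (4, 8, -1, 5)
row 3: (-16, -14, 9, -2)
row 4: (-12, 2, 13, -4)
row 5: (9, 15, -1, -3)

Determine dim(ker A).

1

Row reduce to echelon form.
R2 ← R2 + (1/2)·R1: [0, 2, 0, 5]
R3 ← R3 − (2)·R1: [0, 10, 5, -2]
R4 ← R4 − (3/2)·R1: [0, 20, 10, -4]
R5 ← R5 + (9/8)·R1: [0, 3/2, 5/4, -3]
R3 ← R3 − (5)·R2: [0, 0, 5, -27]
R4 ← R4 − (10)·R2: [0, 0, 10, -54]
R5 ← R5 − (3/4)·R2: [0, 0, 5/4, -27/4]
R4 ← R4 − (2)·R3: [0, 0, 0, 0]
R5 ← R5 − (1/4)·R3: [0, 0, 0, 0]
3 nonzero rows, so rank(A) = 3.
A has 4 columns; by rank–nullity, nullity = 4 − 3 = 1.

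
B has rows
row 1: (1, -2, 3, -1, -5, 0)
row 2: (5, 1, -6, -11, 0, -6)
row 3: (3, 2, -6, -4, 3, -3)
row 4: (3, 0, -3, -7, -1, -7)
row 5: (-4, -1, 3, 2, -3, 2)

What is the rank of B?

5

Row reduce to echelon form.
R2 ← R2 − (5)·R1: [0, 11, -21, -6, 25, -6]
R3 ← R3 − (3)·R1: [0, 8, -15, -1, 18, -3]
R4 ← R4 − (3)·R1: [0, 6, -12, -4, 14, -7]
R5 ← R5 + (4)·R1: [0, -9, 15, -2, -23, 2]
R3 ← R3 − (8/11)·R2: [0, 0, 3/11, 37/11, -2/11, 15/11]
R4 ← R4 − (6/11)·R2: [0, 0, -6/11, -8/11, 4/11, -41/11]
R5 ← R5 + (9/11)·R2: [0, 0, -24/11, -76/11, -28/11, -32/11]
R4 ← R4 + (2)·R3: [0, 0, 0, 6, 0, -1]
R5 ← R5 + (8)·R3: [0, 0, 0, 20, -4, 8]
R5 ← R5 − (10/3)·R4: [0, 0, 0, 0, -4, 34/3]
Echelon form has 5 nonzero rows, so rank(B) = 5.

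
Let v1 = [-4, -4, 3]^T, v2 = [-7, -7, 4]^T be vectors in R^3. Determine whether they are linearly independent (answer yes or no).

yes

Form the matrix with these vectors as rows and row reduce.
R2 ← R2 − (7/4)·R1: [0, 0, -5/4]
2 nonzero rows, so the 2 vectors span a space of dimension 2.
Since 2 = 2, the vectors are linearly independent.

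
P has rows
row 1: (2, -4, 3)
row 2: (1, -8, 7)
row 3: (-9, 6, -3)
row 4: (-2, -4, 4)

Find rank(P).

Row reduce to echelon form.
R2 ← R2 − (1/2)·R1: [0, -6, 11/2]
R3 ← R3 + (9/2)·R1: [0, -12, 21/2]
R4 ← R4 + R1: [0, -8, 7]
R3 ← R3 − (2)·R2: [0, 0, -1/2]
R4 ← R4 − (4/3)·R2: [0, 0, -1/3]
R4 ← R4 − (2/3)·R3: [0, 0, 0]
Echelon form has 3 nonzero rows, so rank(P) = 3.

3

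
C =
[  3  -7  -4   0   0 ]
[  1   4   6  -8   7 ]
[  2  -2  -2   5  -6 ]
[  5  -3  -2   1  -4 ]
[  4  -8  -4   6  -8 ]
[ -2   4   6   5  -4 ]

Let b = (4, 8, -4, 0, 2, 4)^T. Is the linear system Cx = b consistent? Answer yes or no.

no

Row reduce the augmented matrix [C | b].
R2 ← R2 − (1/3)·R1: [0, 19/3, 22/3, -8, 7, 20/3]
R3 ← R3 − (2/3)·R1: [0, 8/3, 2/3, 5, -6, -20/3]
R4 ← R4 − (5/3)·R1: [0, 26/3, 14/3, 1, -4, -20/3]
R5 ← R5 − (4/3)·R1: [0, 4/3, 4/3, 6, -8, -10/3]
R6 ← R6 + (2/3)·R1: [0, -2/3, 10/3, 5, -4, 20/3]
R3 ← R3 − (8/19)·R2: [0, 0, -46/19, 159/19, -170/19, -180/19]
R4 ← R4 − (26/19)·R2: [0, 0, -102/19, 227/19, -258/19, -300/19]
R5 ← R5 − (4/19)·R2: [0, 0, -4/19, 146/19, -180/19, -90/19]
R6 ← R6 + (2/19)·R2: [0, 0, 78/19, 79/19, -62/19, 140/19]
R4 ← R4 − (51/23)·R3: [0, 0, 0, -152/23, 144/23, 120/23]
R5 ← R5 − (2/23)·R3: [0, 0, 0, 160/23, -200/23, -90/23]
R6 ← R6 + (39/23)·R3: [0, 0, 0, 422/23, -424/23, -200/23]
R5 ← R5 + (20/19)·R4: [0, 0, 0, 0, -40/19, 30/19]
R6 ← R6 + (211/76)·R4: [0, 0, 0, 0, -20/19, 110/19]
R6 ← R6 − (1/2)·R5: [0, 0, 0, 0, 0, 5]
The echelon form has 6 nonzero rows; the last pivot sits in the augmented column, so rank(C) = 5 but rank([C|b]) = 6.
Since the ranks differ, the system is inconsistent.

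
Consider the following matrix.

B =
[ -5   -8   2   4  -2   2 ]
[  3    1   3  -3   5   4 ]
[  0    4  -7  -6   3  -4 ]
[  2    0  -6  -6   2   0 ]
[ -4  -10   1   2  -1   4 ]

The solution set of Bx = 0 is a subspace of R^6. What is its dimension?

2

Row reduce to echelon form.
R2 ← R2 + (3/5)·R1: [0, -19/5, 21/5, -3/5, 19/5, 26/5]
R4 ← R4 + (2/5)·R1: [0, -16/5, -26/5, -22/5, 6/5, 4/5]
R5 ← R5 − (4/5)·R1: [0, -18/5, -3/5, -6/5, 3/5, 12/5]
R3 ← R3 + (20/19)·R2: [0, 0, -49/19, -126/19, 7, 28/19]
R4 ← R4 − (16/19)·R2: [0, 0, -166/19, -74/19, -2, -68/19]
R5 ← R5 − (18/19)·R2: [0, 0, -87/19, -12/19, -3, -48/19]
R4 ← R4 − (166/49)·R3: [0, 0, 0, 130/7, -180/7, -60/7]
R5 ← R5 − (87/49)·R3: [0, 0, 0, 78/7, -108/7, -36/7]
R5 ← R5 − (3/5)·R4: [0, 0, 0, 0, 0, 0]
4 nonzero rows, so rank(B) = 4.
B has 6 columns; by rank–nullity, nullity = 6 − 4 = 2.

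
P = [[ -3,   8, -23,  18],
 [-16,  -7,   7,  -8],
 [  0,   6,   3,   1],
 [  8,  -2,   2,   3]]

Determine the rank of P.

Row reduce to echelon form.
R2 ← R2 − (16/3)·R1: [0, -149/3, 389/3, -104]
R4 ← R4 + (8/3)·R1: [0, 58/3, -178/3, 51]
R3 ← R3 + (18/149)·R2: [0, 0, 2781/149, -1723/149]
R4 ← R4 + (58/149)·R2: [0, 0, -1320/149, 1567/149]
R4 ← R4 + (440/927)·R3: [0, 0, 0, 4661/927]
Echelon form has 4 nonzero rows, so rank(P) = 4.

4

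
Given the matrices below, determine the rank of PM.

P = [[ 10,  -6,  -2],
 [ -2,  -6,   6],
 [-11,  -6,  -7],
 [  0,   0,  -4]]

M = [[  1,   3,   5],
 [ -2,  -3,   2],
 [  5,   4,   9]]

3

First compute PM:
[[ 12,  40,  20],
 [ 40,  36,  32],
 [-34, -43, -130],
 [-20, -16, -36]]
Now row reduce the product.
R2 ← R2 − (10/3)·R1: [0, -292/3, -104/3]
R3 ← R3 + (17/6)·R1: [0, 211/3, -220/3]
R4 ← R4 + (5/3)·R1: [0, 152/3, -8/3]
R3 ← R3 + (211/292)·R2: [0, 0, -7182/73]
R4 ← R4 + (38/73)·R2: [0, 0, -1512/73]
R4 ← R4 − (4/19)·R3: [0, 0, 0]
3 nonzero rows, so rank(PM) = 3.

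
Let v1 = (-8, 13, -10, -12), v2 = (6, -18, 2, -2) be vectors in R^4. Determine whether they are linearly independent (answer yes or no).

Form the matrix with these vectors as rows and row reduce.
R2 ← R2 + (3/4)·R1: [0, -33/4, -11/2, -11]
2 nonzero rows, so the 2 vectors span a space of dimension 2.
Since 2 = 2, the vectors are linearly independent.

yes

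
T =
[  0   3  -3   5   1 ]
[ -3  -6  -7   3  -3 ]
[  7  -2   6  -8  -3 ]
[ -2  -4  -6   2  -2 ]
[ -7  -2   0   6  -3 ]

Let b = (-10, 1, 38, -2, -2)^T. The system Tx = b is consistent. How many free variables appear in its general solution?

Row reduce the augmented matrix [T | b].
Swap R1 ↔ R2
R3 ← R3 + (7/3)·R1: [0, -16, -31/3, -1, -10, 121/3]
R4 ← R4 − (2/3)·R1: [0, 0, -4/3, 0, 0, -8/3]
R5 ← R5 − (7/3)·R1: [0, 12, 49/3, -1, 4, -13/3]
R3 ← R3 + (16/3)·R2: [0, 0, -79/3, 77/3, -14/3, -13]
R5 ← R5 − (4)·R2: [0, 0, 85/3, -21, 0, 107/3]
R4 ← R4 − (4/79)·R3: [0, 0, 0, -308/237, 56/237, -476/237]
R5 ← R5 + (85/79)·R3: [0, 0, 0, 1568/237, -1190/237, 5138/237]
R5 ← R5 + (56/11)·R4: [0, 0, 0, 0, -42/11, 126/11]
The echelon form has 5 nonzero rows, and every pivot lies in the first 5 columns, so rank(T) = rank([T|b]) = 5.
The system is consistent.
Free variables = (unknowns) − (rank) = 5 − 5 = 0.

0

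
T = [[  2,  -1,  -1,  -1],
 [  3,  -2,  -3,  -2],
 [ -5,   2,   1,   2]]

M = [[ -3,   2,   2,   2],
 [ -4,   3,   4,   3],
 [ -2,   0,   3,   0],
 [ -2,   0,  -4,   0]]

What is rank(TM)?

2

First compute TM:
[[  2,   1,   1,   1],
 [  9,   0,  -3,   0],
 [  1,  -4,  -7,  -4]]
Now row reduce the product.
R2 ← R2 − (9/2)·R1: [0, -9/2, -15/2, -9/2]
R3 ← R3 − (1/2)·R1: [0, -9/2, -15/2, -9/2]
R3 ← R3 − R2: [0, 0, 0, 0]
2 nonzero rows, so rank(TM) = 2.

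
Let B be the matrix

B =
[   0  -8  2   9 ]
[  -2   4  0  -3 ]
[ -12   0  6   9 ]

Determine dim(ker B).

Row reduce to echelon form.
Swap R1 ↔ R2
R3 ← R3 − (6)·R1: [0, -24, 6, 27]
R3 ← R3 − (3)·R2: [0, 0, 0, 0]
2 nonzero rows, so rank(B) = 2.
B has 4 columns; by rank–nullity, nullity = 4 − 2 = 2.

2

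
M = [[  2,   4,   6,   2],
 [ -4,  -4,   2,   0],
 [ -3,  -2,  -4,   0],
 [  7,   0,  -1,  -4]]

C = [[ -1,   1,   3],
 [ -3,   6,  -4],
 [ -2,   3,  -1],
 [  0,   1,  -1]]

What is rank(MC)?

First compute MC:
[[-26,  46, -18],
 [ 12, -22,   2],
 [ 17, -27,   3],
 [ -5,   0,  26]]
Now row reduce the product.
R2 ← R2 + (6/13)·R1: [0, -10/13, -82/13]
R3 ← R3 + (17/26)·R1: [0, 40/13, -114/13]
R4 ← R4 − (5/26)·R1: [0, -115/13, 383/13]
R3 ← R3 + (4)·R2: [0, 0, -34]
R4 ← R4 − (23/2)·R2: [0, 0, 102]
R4 ← R4 + (3)·R3: [0, 0, 0]
3 nonzero rows, so rank(MC) = 3.

3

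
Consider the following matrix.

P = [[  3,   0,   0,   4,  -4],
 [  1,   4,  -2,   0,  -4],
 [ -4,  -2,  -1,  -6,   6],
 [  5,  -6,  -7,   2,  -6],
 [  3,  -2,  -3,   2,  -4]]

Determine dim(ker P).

Row reduce to echelon form.
R2 ← R2 − (1/3)·R1: [0, 4, -2, -4/3, -8/3]
R3 ← R3 + (4/3)·R1: [0, -2, -1, -2/3, 2/3]
R4 ← R4 − (5/3)·R1: [0, -6, -7, -14/3, 2/3]
R5 ← R5 − R1: [0, -2, -3, -2, 0]
R3 ← R3 + (1/2)·R2: [0, 0, -2, -4/3, -2/3]
R4 ← R4 + (3/2)·R2: [0, 0, -10, -20/3, -10/3]
R5 ← R5 + (1/2)·R2: [0, 0, -4, -8/3, -4/3]
R4 ← R4 − (5)·R3: [0, 0, 0, 0, 0]
R5 ← R5 − (2)·R3: [0, 0, 0, 0, 0]
3 nonzero rows, so rank(P) = 3.
P has 5 columns; by rank–nullity, nullity = 5 − 3 = 2.

2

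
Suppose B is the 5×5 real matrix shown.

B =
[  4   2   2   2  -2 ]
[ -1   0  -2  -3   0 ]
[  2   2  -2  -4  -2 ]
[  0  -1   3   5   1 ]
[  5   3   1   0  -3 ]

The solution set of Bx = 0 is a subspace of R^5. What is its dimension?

Row reduce to echelon form.
R2 ← R2 + (1/4)·R1: [0, 1/2, -3/2, -5/2, -1/2]
R3 ← R3 − (1/2)·R1: [0, 1, -3, -5, -1]
R5 ← R5 − (5/4)·R1: [0, 1/2, -3/2, -5/2, -1/2]
R3 ← R3 − (2)·R2: [0, 0, 0, 0, 0]
R4 ← R4 + (2)·R2: [0, 0, 0, 0, 0]
R5 ← R5 − R2: [0, 0, 0, 0, 0]
2 nonzero rows, so rank(B) = 2.
B has 5 columns; by rank–nullity, nullity = 5 − 2 = 3.

3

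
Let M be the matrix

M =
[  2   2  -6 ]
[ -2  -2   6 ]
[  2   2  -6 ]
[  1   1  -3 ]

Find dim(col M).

1

Row reduce to echelon form.
R2 ← R2 + R1: [0, 0, 0]
R3 ← R3 − R1: [0, 0, 0]
R4 ← R4 − (1/2)·R1: [0, 0, 0]
Echelon form has 1 nonzero row, so rank(M) = 1.
The column space has dimension equal to the rank: 1.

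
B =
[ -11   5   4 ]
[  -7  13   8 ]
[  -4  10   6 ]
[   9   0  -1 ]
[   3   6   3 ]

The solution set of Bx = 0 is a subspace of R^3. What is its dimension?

1

Row reduce to echelon form.
R2 ← R2 − (7/11)·R1: [0, 108/11, 60/11]
R3 ← R3 − (4/11)·R1: [0, 90/11, 50/11]
R4 ← R4 + (9/11)·R1: [0, 45/11, 25/11]
R5 ← R5 + (3/11)·R1: [0, 81/11, 45/11]
R3 ← R3 − (5/6)·R2: [0, 0, 0]
R4 ← R4 − (5/12)·R2: [0, 0, 0]
R5 ← R5 − (3/4)·R2: [0, 0, 0]
2 nonzero rows, so rank(B) = 2.
B has 3 columns; by rank–nullity, nullity = 3 − 2 = 1.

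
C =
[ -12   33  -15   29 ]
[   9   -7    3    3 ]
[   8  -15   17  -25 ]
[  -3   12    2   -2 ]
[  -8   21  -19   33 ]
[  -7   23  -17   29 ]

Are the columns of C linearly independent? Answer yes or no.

Row reduce C to echelon form.
R2 ← R2 + (3/4)·R1: [0, 71/4, -33/4, 99/4]
R3 ← R3 + (2/3)·R1: [0, 7, 7, -17/3]
R4 ← R4 − (1/4)·R1: [0, 15/4, 23/4, -37/4]
R5 ← R5 − (2/3)·R1: [0, -1, -9, 41/3]
R6 ← R6 − (7/12)·R1: [0, 15/4, -33/4, 145/12]
R3 ← R3 − (28/71)·R2: [0, 0, 728/71, -3286/213]
R4 ← R4 − (15/71)·R2: [0, 0, 532/71, -1028/71]
R5 ← R5 + (4/71)·R2: [0, 0, -672/71, 3208/213]
R6 ← R6 − (15/71)·R2: [0, 0, -462/71, 1460/213]
R4 ← R4 − (19/26)·R3: [0, 0, 0, -125/39]
R5 ← R5 + (12/13)·R3: [0, 0, 0, 32/39]
R6 ← R6 + (33/52)·R3: [0, 0, 0, -229/78]
R5 ← R5 + (32/125)·R4: [0, 0, 0, 0]
R6 ← R6 − (229/250)·R4: [0, 0, 0, 0]
4 pivots among 4 columns.
Every column is a pivot column, so the columns are linearly independent.

yes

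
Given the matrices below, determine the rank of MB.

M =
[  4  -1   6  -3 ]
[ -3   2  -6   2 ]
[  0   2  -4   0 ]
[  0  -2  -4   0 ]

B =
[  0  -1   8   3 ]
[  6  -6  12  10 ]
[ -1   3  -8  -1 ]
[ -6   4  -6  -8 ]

First compute MB:
[[  6,   8, -10,  20],
 [  6, -19,  36,   1],
 [ 16, -24,  56,  24],
 [ -8,   0,   8, -16]]
Now row reduce the product.
R2 ← R2 − R1: [0, -27, 46, -19]
R3 ← R3 − (8/3)·R1: [0, -136/3, 248/3, -88/3]
R4 ← R4 + (4/3)·R1: [0, 32/3, -16/3, 32/3]
R3 ← R3 − (136/81)·R2: [0, 0, 440/81, 208/81]
R4 ← R4 + (32/81)·R2: [0, 0, 1040/81, 256/81]
R4 ← R4 − (26/11)·R3: [0, 0, 0, -32/11]
4 nonzero rows, so rank(MB) = 4.

4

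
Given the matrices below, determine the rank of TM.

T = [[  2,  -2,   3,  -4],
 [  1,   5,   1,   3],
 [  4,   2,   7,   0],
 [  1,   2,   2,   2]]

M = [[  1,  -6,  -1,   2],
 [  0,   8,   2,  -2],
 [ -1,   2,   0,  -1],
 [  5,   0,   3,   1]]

3

First compute TM:
[[-21, -22, -18,   1],
 [ 15,  36,  18,  -6],
 [ -3,   6,   0,  -3],
 [  9,  14,   9,  -2]]
Now row reduce the product.
R2 ← R2 + (5/7)·R1: [0, 142/7, 36/7, -37/7]
R3 ← R3 − (1/7)·R1: [0, 64/7, 18/7, -22/7]
R4 ← R4 + (3/7)·R1: [0, 32/7, 9/7, -11/7]
R3 ← R3 − (32/71)·R2: [0, 0, 18/71, -54/71]
R4 ← R4 − (16/71)·R2: [0, 0, 9/71, -27/71]
R4 ← R4 − (1/2)·R3: [0, 0, 0, 0]
3 nonzero rows, so rank(TM) = 3.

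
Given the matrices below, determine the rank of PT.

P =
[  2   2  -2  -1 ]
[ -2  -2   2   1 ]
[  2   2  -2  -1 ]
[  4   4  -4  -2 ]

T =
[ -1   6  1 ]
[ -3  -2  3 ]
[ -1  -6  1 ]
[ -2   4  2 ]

1

First compute PT:
[[ -4,  16,   4],
 [  4, -16,  -4],
 [ -4,  16,   4],
 [ -8,  32,   8]]
Now row reduce the product.
R2 ← R2 + R1: [0, 0, 0]
R3 ← R3 − R1: [0, 0, 0]
R4 ← R4 − (2)·R1: [0, 0, 0]
1 nonzero row, so rank(PT) = 1.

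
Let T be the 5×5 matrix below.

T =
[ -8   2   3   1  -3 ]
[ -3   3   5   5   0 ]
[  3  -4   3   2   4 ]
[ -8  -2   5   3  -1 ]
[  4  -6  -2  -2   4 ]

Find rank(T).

5

Row reduce to echelon form.
R2 ← R2 − (3/8)·R1: [0, 9/4, 31/8, 37/8, 9/8]
R3 ← R3 + (3/8)·R1: [0, -13/4, 33/8, 19/8, 23/8]
R4 ← R4 − R1: [0, -4, 2, 2, 2]
R5 ← R5 + (1/2)·R1: [0, -5, -1/2, -3/2, 5/2]
R3 ← R3 + (13/9)·R2: [0, 0, 175/18, 163/18, 9/2]
R4 ← R4 + (16/9)·R2: [0, 0, 80/9, 92/9, 4]
R5 ← R5 + (20/9)·R2: [0, 0, 73/9, 79/9, 5]
R4 ← R4 − (32/35)·R3: [0, 0, 0, 68/35, -4/35]
R5 ← R5 − (146/175)·R3: [0, 0, 0, 214/175, 218/175]
R5 ← R5 − (107/170)·R4: [0, 0, 0, 0, 112/85]
Echelon form has 5 nonzero rows, so rank(T) = 5.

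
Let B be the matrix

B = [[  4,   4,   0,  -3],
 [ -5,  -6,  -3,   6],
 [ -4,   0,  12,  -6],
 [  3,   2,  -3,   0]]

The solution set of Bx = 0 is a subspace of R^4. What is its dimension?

2

Row reduce to echelon form.
R2 ← R2 + (5/4)·R1: [0, -1, -3, 9/4]
R3 ← R3 + R1: [0, 4, 12, -9]
R4 ← R4 − (3/4)·R1: [0, -1, -3, 9/4]
R3 ← R3 + (4)·R2: [0, 0, 0, 0]
R4 ← R4 − R2: [0, 0, 0, 0]
2 nonzero rows, so rank(B) = 2.
B has 4 columns; by rank–nullity, nullity = 4 − 2 = 2.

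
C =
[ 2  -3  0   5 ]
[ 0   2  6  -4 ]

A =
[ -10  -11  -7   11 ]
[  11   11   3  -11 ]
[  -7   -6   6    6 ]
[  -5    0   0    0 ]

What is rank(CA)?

2

First compute CA:
[[-78, -55, -23,  55],
 [  0, -14,  42,  14]]
Now row reduce the product.
2 nonzero rows, so rank(CA) = 2.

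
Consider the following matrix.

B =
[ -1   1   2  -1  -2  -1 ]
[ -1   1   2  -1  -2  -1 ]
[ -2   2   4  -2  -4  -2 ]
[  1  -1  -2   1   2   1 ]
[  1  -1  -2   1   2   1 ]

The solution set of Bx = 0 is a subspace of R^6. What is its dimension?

Row reduce to echelon form.
R2 ← R2 − R1: [0, 0, 0, 0, 0, 0]
R3 ← R3 − (2)·R1: [0, 0, 0, 0, 0, 0]
R4 ← R4 + R1: [0, 0, 0, 0, 0, 0]
R5 ← R5 + R1: [0, 0, 0, 0, 0, 0]
1 nonzero row, so rank(B) = 1.
B has 6 columns; by rank–nullity, nullity = 6 − 1 = 5.

5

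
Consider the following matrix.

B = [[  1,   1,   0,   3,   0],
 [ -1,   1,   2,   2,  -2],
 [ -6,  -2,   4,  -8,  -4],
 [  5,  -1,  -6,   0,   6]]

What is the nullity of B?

3

Row reduce to echelon form.
R2 ← R2 + R1: [0, 2, 2, 5, -2]
R3 ← R3 + (6)·R1: [0, 4, 4, 10, -4]
R4 ← R4 − (5)·R1: [0, -6, -6, -15, 6]
R3 ← R3 − (2)·R2: [0, 0, 0, 0, 0]
R4 ← R4 + (3)·R2: [0, 0, 0, 0, 0]
2 nonzero rows, so rank(B) = 2.
B has 5 columns; by rank–nullity, nullity = 5 − 2 = 3.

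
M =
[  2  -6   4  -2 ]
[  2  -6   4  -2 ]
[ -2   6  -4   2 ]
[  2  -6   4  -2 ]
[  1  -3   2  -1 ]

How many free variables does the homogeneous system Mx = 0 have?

3

Row reduce to echelon form.
R2 ← R2 − R1: [0, 0, 0, 0]
R3 ← R3 + R1: [0, 0, 0, 0]
R4 ← R4 − R1: [0, 0, 0, 0]
R5 ← R5 − (1/2)·R1: [0, 0, 0, 0]
1 nonzero row, so rank(M) = 1.
M has 4 columns; by rank–nullity, nullity = 4 − 1 = 3.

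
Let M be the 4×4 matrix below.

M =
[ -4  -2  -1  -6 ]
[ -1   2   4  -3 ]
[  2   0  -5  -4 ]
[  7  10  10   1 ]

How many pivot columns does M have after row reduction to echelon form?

3

Row reduce to echelon form.
R2 ← R2 − (1/4)·R1: [0, 5/2, 17/4, -3/2]
R3 ← R3 + (1/2)·R1: [0, -1, -11/2, -7]
R4 ← R4 + (7/4)·R1: [0, 13/2, 33/4, -19/2]
R3 ← R3 + (2/5)·R2: [0, 0, -19/5, -38/5]
R4 ← R4 − (13/5)·R2: [0, 0, -14/5, -28/5]
R4 ← R4 − (14/19)·R3: [0, 0, 0, 0]
Echelon form has 3 nonzero rows, so rank(M) = 3.
Each nonzero row contributes one pivot column: 3 pivot columns.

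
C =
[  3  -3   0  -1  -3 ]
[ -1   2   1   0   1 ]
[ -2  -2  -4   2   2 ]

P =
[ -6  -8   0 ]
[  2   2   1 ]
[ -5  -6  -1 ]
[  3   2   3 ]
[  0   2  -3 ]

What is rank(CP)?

2

First compute CP:
[[-27, -38,   3],
 [  5,   8,  -2],
 [ 34,  44,   2]]
Now row reduce the product.
R2 ← R2 + (5/27)·R1: [0, 26/27, -13/9]
R3 ← R3 + (34/27)·R1: [0, -104/27, 52/9]
R3 ← R3 + (4)·R2: [0, 0, 0]
2 nonzero rows, so rank(CP) = 2.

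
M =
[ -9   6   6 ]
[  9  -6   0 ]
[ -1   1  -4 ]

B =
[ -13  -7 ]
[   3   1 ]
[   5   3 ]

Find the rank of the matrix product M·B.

First compute MB:
[[165,  87],
 [-135, -69],
 [ -4,  -4]]
Now row reduce the product.
R2 ← R2 + (9/11)·R1: [0, 24/11]
R3 ← R3 + (4/165)·R1: [0, -104/55]
R3 ← R3 + (13/15)·R2: [0, 0]
2 nonzero rows, so rank(MB) = 2.

2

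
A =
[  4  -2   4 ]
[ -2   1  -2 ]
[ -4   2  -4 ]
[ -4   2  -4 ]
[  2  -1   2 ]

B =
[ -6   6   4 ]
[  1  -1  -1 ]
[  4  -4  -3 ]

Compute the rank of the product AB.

First compute AB:
[[-10,  10,   6],
 [  5,  -5,  -3],
 [ 10, -10,  -6],
 [ 10, -10,  -6],
 [ -5,   5,   3]]
Now row reduce the product.
R2 ← R2 + (1/2)·R1: [0, 0, 0]
R3 ← R3 + R1: [0, 0, 0]
R4 ← R4 + R1: [0, 0, 0]
R5 ← R5 − (1/2)·R1: [0, 0, 0]
1 nonzero row, so rank(AB) = 1.

1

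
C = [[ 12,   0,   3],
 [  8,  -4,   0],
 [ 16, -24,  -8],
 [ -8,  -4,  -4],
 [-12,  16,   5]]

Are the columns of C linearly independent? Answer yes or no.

Row reduce C to echelon form.
R2 ← R2 − (2/3)·R1: [0, -4, -2]
R3 ← R3 − (4/3)·R1: [0, -24, -12]
R4 ← R4 + (2/3)·R1: [0, -4, -2]
R5 ← R5 + R1: [0, 16, 8]
R3 ← R3 − (6)·R2: [0, 0, 0]
R4 ← R4 − R2: [0, 0, 0]
R5 ← R5 + (4)·R2: [0, 0, 0]
2 pivots among 3 columns.
Only 2 < 3 pivot columns, so the columns are linearly dependent.

no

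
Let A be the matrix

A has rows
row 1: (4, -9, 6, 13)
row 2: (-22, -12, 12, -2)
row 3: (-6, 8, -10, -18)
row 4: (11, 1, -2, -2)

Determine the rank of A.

4

Row reduce to echelon form.
R2 ← R2 + (11/2)·R1: [0, -123/2, 45, 139/2]
R3 ← R3 + (3/2)·R1: [0, -11/2, -1, 3/2]
R4 ← R4 − (11/4)·R1: [0, 103/4, -37/2, -151/4]
R3 ← R3 − (11/123)·R2: [0, 0, -206/41, -580/123]
R4 ← R4 + (103/246)·R2: [0, 0, 14/41, -1064/123]
R4 ← R4 + (7/103)·R3: [0, 0, 0, -924/103]
Echelon form has 4 nonzero rows, so rank(A) = 4.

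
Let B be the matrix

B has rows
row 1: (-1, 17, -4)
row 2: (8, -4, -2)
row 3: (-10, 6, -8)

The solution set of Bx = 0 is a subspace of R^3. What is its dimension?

Row reduce to echelon form.
R2 ← R2 + (8)·R1: [0, 132, -34]
R3 ← R3 − (10)·R1: [0, -164, 32]
R3 ← R3 + (41/33)·R2: [0, 0, -338/33]
3 nonzero rows, so rank(B) = 3.
B has 3 columns; by rank–nullity, nullity = 3 − 3 = 0.

0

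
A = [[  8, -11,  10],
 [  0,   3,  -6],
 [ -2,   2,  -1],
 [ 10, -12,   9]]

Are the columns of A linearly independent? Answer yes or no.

Row reduce A to echelon form.
R3 ← R3 + (1/4)·R1: [0, -3/4, 3/2]
R4 ← R4 − (5/4)·R1: [0, 7/4, -7/2]
R3 ← R3 + (1/4)·R2: [0, 0, 0]
R4 ← R4 − (7/12)·R2: [0, 0, 0]
2 pivots among 3 columns.
Only 2 < 3 pivot columns, so the columns are linearly dependent.

no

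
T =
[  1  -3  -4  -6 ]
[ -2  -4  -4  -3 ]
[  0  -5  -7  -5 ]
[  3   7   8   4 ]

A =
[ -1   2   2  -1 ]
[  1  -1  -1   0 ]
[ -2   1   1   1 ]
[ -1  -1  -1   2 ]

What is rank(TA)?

2

First compute TA:
[[ 10,   7,   7, -17],
 [  9,  -1,  -1,  -8],
 [ 14,   3,   3, -17],
 [-16,   3,   3,  13]]
Now row reduce the product.
R2 ← R2 − (9/10)·R1: [0, -73/10, -73/10, 73/10]
R3 ← R3 − (7/5)·R1: [0, -34/5, -34/5, 34/5]
R4 ← R4 + (8/5)·R1: [0, 71/5, 71/5, -71/5]
R3 ← R3 − (68/73)·R2: [0, 0, 0, 0]
R4 ← R4 + (142/73)·R2: [0, 0, 0, 0]
2 nonzero rows, so rank(TA) = 2.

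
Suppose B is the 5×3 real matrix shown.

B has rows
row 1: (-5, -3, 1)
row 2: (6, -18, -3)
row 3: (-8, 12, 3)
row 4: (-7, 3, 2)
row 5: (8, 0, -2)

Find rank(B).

Row reduce to echelon form.
R2 ← R2 + (6/5)·R1: [0, -108/5, -9/5]
R3 ← R3 − (8/5)·R1: [0, 84/5, 7/5]
R4 ← R4 − (7/5)·R1: [0, 36/5, 3/5]
R5 ← R5 + (8/5)·R1: [0, -24/5, -2/5]
R3 ← R3 + (7/9)·R2: [0, 0, 0]
R4 ← R4 + (1/3)·R2: [0, 0, 0]
R5 ← R5 − (2/9)·R2: [0, 0, 0]
Echelon form has 2 nonzero rows, so rank(B) = 2.

2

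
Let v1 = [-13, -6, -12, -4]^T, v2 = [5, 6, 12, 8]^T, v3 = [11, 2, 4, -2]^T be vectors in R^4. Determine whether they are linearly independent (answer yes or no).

Form the matrix with these vectors as rows and row reduce.
R2 ← R2 + (5/13)·R1: [0, 48/13, 96/13, 84/13]
R3 ← R3 + (11/13)·R1: [0, -40/13, -80/13, -70/13]
R3 ← R3 + (5/6)·R2: [0, 0, 0, 0]
2 nonzero rows, so the 3 vectors span a space of dimension 2.
Since 2 < 3, the vectors are linearly dependent.

no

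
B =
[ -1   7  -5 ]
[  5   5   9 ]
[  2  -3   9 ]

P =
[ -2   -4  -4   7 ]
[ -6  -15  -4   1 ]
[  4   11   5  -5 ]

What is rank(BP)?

First compute BP:
[[-60, -156, -49,  25],
 [ -4,   4,   5,  -5],
 [ 50, 136,  49, -34]]
Now row reduce the product.
R2 ← R2 − (1/15)·R1: [0, 72/5, 124/15, -20/3]
R3 ← R3 + (5/6)·R1: [0, 6, 49/6, -79/6]
R3 ← R3 − (5/12)·R2: [0, 0, 85/18, -187/18]
3 nonzero rows, so rank(BP) = 3.

3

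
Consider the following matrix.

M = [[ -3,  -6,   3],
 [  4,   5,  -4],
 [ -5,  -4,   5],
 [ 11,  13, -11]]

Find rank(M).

2

Row reduce to echelon form.
R2 ← R2 + (4/3)·R1: [0, -3, 0]
R3 ← R3 − (5/3)·R1: [0, 6, 0]
R4 ← R4 + (11/3)·R1: [0, -9, 0]
R3 ← R3 + (2)·R2: [0, 0, 0]
R4 ← R4 − (3)·R2: [0, 0, 0]
Echelon form has 2 nonzero rows, so rank(M) = 2.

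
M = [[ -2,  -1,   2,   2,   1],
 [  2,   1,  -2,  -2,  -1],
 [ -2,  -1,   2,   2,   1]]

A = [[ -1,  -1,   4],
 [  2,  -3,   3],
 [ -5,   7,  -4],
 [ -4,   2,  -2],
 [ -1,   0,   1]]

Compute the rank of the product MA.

First compute MA:
[[-19,  23, -22],
 [ 19, -23,  22],
 [-19,  23, -22]]
Now row reduce the product.
R2 ← R2 + R1: [0, 0, 0]
R3 ← R3 − R1: [0, 0, 0]
1 nonzero row, so rank(MA) = 1.

1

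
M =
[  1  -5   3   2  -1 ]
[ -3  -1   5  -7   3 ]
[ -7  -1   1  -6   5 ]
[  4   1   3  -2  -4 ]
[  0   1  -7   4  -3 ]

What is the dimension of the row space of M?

Row reduce to echelon form.
R2 ← R2 + (3)·R1: [0, -16, 14, -1, 0]
R3 ← R3 + (7)·R1: [0, -36, 22, 8, -2]
R4 ← R4 − (4)·R1: [0, 21, -9, -10, 0]
R3 ← R3 − (9/4)·R2: [0, 0, -19/2, 41/4, -2]
R4 ← R4 + (21/16)·R2: [0, 0, 75/8, -181/16, 0]
R5 ← R5 + (1/16)·R2: [0, 0, -49/8, 63/16, -3]
R4 ← R4 + (75/76)·R3: [0, 0, 0, -91/76, -75/38]
R5 ← R5 − (49/76)·R3: [0, 0, 0, -203/76, -65/38]
R5 ← R5 − (29/13)·R4: [0, 0, 0, 0, 35/13]
Echelon form has 5 nonzero rows, so rank(M) = 5.
The row space has dimension equal to the rank: 5.

5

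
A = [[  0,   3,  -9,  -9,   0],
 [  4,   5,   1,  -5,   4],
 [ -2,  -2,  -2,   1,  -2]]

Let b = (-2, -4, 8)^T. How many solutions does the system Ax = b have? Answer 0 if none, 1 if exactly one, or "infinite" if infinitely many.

0

Row reduce the augmented matrix [A | b].
Swap R1 ↔ R2
R3 ← R3 + (1/2)·R1: [0, 1/2, -3/2, -3/2, 0, 6]
R3 ← R3 − (1/6)·R2: [0, 0, 0, 0, 0, 19/3]
The echelon form has 3 nonzero rows; the last pivot sits in the augmented column, so rank(A) = 2 but rank([A|b]) = 3.
Since the ranks differ, the system is inconsistent.
It has no solutions.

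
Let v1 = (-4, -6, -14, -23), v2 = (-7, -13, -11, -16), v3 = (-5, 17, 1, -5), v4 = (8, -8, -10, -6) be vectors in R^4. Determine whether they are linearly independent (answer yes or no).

Form the matrix with these vectors as rows and row reduce.
R2 ← R2 − (7/4)·R1: [0, -5/2, 27/2, 97/4]
R3 ← R3 − (5/4)·R1: [0, 49/2, 37/2, 95/4]
R4 ← R4 + (2)·R1: [0, -20, -38, -52]
R3 ← R3 + (49/5)·R2: [0, 0, 754/5, 1307/5]
R4 ← R4 − (8)·R2: [0, 0, -146, -246]
R4 ← R4 + (365/377)·R3: [0, 0, 0, 2669/377]
4 nonzero rows, so the 4 vectors span a space of dimension 4.
Since 4 = 4, the vectors are linearly independent.

yes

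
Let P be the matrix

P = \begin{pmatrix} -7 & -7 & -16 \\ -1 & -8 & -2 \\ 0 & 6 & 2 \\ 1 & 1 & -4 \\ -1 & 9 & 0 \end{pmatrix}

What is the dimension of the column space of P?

Row reduce to echelon form.
R2 ← R2 − (1/7)·R1: [0, -7, 2/7]
R4 ← R4 + (1/7)·R1: [0, 0, -44/7]
R5 ← R5 − (1/7)·R1: [0, 10, 16/7]
R3 ← R3 + (6/7)·R2: [0, 0, 110/49]
R5 ← R5 + (10/7)·R2: [0, 0, 132/49]
R4 ← R4 + (14/5)·R3: [0, 0, 0]
R5 ← R5 − (6/5)·R3: [0, 0, 0]
Echelon form has 3 nonzero rows, so rank(P) = 3.
The column space has dimension equal to the rank: 3.

3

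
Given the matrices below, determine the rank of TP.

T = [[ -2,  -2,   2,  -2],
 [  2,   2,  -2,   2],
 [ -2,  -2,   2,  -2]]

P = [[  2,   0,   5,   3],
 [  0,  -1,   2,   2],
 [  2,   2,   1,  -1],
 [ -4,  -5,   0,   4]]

1

First compute TP:
[[  8,  16, -12, -20],
 [ -8, -16,  12,  20],
 [  8,  16, -12, -20]]
Now row reduce the product.
R2 ← R2 + R1: [0, 0, 0, 0]
R3 ← R3 − R1: [0, 0, 0, 0]
1 nonzero row, so rank(TP) = 1.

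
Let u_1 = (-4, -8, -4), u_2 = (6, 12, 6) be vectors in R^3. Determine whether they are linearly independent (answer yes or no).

no

Form the matrix with these vectors as rows and row reduce.
R2 ← R2 + (3/2)·R1: [0, 0, 0]
1 nonzero row, so the 2 vectors span a space of dimension 1.
Since 1 < 2, the vectors are linearly dependent.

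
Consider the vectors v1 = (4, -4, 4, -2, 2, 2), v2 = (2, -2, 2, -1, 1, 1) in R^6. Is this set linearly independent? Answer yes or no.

Form the matrix with these vectors as rows and row reduce.
R2 ← R2 − (1/2)·R1: [0, 0, 0, 0, 0, 0]
1 nonzero row, so the 2 vectors span a space of dimension 1.
Since 1 < 2, the vectors are linearly dependent.

no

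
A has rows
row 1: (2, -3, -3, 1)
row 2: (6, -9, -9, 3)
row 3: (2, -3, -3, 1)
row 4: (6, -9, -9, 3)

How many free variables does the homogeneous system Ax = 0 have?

3

Row reduce to echelon form.
R2 ← R2 − (3)·R1: [0, 0, 0, 0]
R3 ← R3 − R1: [0, 0, 0, 0]
R4 ← R4 − (3)·R1: [0, 0, 0, 0]
1 nonzero row, so rank(A) = 1.
A has 4 columns; by rank–nullity, nullity = 4 − 1 = 3.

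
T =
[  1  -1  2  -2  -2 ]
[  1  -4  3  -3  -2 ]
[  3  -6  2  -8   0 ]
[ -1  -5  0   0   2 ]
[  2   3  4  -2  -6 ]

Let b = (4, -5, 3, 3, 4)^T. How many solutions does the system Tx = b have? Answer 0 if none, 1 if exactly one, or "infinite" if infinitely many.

0

Row reduce the augmented matrix [T | b].
R2 ← R2 − R1: [0, -3, 1, -1, 0, -9]
R3 ← R3 − (3)·R1: [0, -3, -4, -2, 6, -9]
R4 ← R4 + R1: [0, -6, 2, -2, 0, 7]
R5 ← R5 − (2)·R1: [0, 5, 0, 2, -2, -4]
R3 ← R3 − R2: [0, 0, -5, -1, 6, 0]
R4 ← R4 − (2)·R2: [0, 0, 0, 0, 0, 25]
R5 ← R5 + (5/3)·R2: [0, 0, 5/3, 1/3, -2, -19]
R5 ← R5 + (1/3)·R3: [0, 0, 0, 0, 0, -19]
R5 ← R5 + (19/25)·R4: [0, 0, 0, 0, 0, 0]
The echelon form has 4 nonzero rows; the last pivot sits in the augmented column, so rank(T) = 3 but rank([T|b]) = 4.
Since the ranks differ, the system is inconsistent.
It has no solutions.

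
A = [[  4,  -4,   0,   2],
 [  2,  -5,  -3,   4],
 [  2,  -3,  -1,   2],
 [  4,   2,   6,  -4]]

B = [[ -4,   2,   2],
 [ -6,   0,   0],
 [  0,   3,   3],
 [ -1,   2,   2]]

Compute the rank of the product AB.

2

First compute AB:
[[  6,  12,  12],
 [ 18,   3,   3],
 [  8,   5,   5],
 [-24,  18,  18]]
Now row reduce the product.
R2 ← R2 − (3)·R1: [0, -33, -33]
R3 ← R3 − (4/3)·R1: [0, -11, -11]
R4 ← R4 + (4)·R1: [0, 66, 66]
R3 ← R3 − (1/3)·R2: [0, 0, 0]
R4 ← R4 + (2)·R2: [0, 0, 0]
2 nonzero rows, so rank(AB) = 2.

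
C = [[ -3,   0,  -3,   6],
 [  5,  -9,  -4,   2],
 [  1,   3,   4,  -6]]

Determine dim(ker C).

2

Row reduce to echelon form.
R2 ← R2 + (5/3)·R1: [0, -9, -9, 12]
R3 ← R3 + (1/3)·R1: [0, 3, 3, -4]
R3 ← R3 + (1/3)·R2: [0, 0, 0, 0]
2 nonzero rows, so rank(C) = 2.
C has 4 columns; by rank–nullity, nullity = 4 − 2 = 2.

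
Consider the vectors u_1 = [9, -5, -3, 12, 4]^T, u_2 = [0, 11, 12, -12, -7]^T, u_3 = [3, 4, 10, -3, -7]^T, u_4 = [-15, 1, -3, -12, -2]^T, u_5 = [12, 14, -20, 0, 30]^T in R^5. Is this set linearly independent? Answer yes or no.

Form the matrix with these vectors as rows and row reduce.
R3 ← R3 − (1/3)·R1: [0, 17/3, 11, -7, -25/3]
R4 ← R4 + (5/3)·R1: [0, -22/3, -8, 8, 14/3]
R5 ← R5 − (4/3)·R1: [0, 62/3, -16, -16, 74/3]
R3 ← R3 − (17/33)·R2: [0, 0, 53/11, -9/11, -52/11]
R4 ← R4 + (2/3)·R2: [0, 0, 0, 0, 0]
R5 ← R5 − (62/33)·R2: [0, 0, -424/11, 72/11, 416/11]
R5 ← R5 + (8)·R3: [0, 0, 0, 0, 0]
3 nonzero rows, so the 5 vectors span a space of dimension 3.
Since 3 < 5, the vectors are linearly dependent.

no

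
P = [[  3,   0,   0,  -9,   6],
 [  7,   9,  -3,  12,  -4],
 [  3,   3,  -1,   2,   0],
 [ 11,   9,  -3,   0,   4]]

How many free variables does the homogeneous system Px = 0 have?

Row reduce to echelon form.
R2 ← R2 − (7/3)·R1: [0, 9, -3, 33, -18]
R3 ← R3 − R1: [0, 3, -1, 11, -6]
R4 ← R4 − (11/3)·R1: [0, 9, -3, 33, -18]
R3 ← R3 − (1/3)·R2: [0, 0, 0, 0, 0]
R4 ← R4 − R2: [0, 0, 0, 0, 0]
2 nonzero rows, so rank(P) = 2.
P has 5 columns; by rank–nullity, nullity = 5 − 2 = 3.

3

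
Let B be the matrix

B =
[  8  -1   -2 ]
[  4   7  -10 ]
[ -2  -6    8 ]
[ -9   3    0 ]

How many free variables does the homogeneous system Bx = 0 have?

1

Row reduce to echelon form.
R2 ← R2 − (1/2)·R1: [0, 15/2, -9]
R3 ← R3 + (1/4)·R1: [0, -25/4, 15/2]
R4 ← R4 + (9/8)·R1: [0, 15/8, -9/4]
R3 ← R3 + (5/6)·R2: [0, 0, 0]
R4 ← R4 − (1/4)·R2: [0, 0, 0]
2 nonzero rows, so rank(B) = 2.
B has 3 columns; by rank–nullity, nullity = 3 − 2 = 1.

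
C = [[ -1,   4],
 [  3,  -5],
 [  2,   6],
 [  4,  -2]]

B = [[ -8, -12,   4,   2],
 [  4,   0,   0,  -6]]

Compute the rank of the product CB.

First compute CB:
[[ 24,  12,  -4, -26],
 [-44, -36,  12,  36],
 [  8, -24,   8, -32],
 [-40, -48,  16,  20]]
Now row reduce the product.
R2 ← R2 + (11/6)·R1: [0, -14, 14/3, -35/3]
R3 ← R3 − (1/3)·R1: [0, -28, 28/3, -70/3]
R4 ← R4 + (5/3)·R1: [0, -28, 28/3, -70/3]
R3 ← R3 − (2)·R2: [0, 0, 0, 0]
R4 ← R4 − (2)·R2: [0, 0, 0, 0]
2 nonzero rows, so rank(CB) = 2.

2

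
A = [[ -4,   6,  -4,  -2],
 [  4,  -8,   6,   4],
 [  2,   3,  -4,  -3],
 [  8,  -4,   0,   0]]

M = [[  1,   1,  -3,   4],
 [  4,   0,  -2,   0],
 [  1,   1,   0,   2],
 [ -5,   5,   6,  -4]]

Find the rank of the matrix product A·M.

3

First compute AM:
[[ 26, -18, -12, -16],
 [-42,  30,  28,  12],
 [ 25, -17, -30,  12],
 [ -8,   8, -16,  32]]
Now row reduce the product.
R2 ← R2 + (21/13)·R1: [0, 12/13, 112/13, -180/13]
R3 ← R3 − (25/26)·R1: [0, 4/13, -240/13, 356/13]
R4 ← R4 + (4/13)·R1: [0, 32/13, -256/13, 352/13]
R3 ← R3 − (1/3)·R2: [0, 0, -64/3, 32]
R4 ← R4 − (8/3)·R2: [0, 0, -128/3, 64]
R4 ← R4 − (2)·R3: [0, 0, 0, 0]
3 nonzero rows, so rank(AM) = 3.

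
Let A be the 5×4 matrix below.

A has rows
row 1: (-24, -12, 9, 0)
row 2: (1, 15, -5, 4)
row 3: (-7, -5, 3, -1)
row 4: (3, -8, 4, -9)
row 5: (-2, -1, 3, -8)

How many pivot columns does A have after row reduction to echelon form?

Row reduce to echelon form.
R2 ← R2 + (1/24)·R1: [0, 29/2, -37/8, 4]
R3 ← R3 − (7/24)·R1: [0, -3/2, 3/8, -1]
R4 ← R4 + (1/8)·R1: [0, -19/2, 41/8, -9]
R5 ← R5 − (1/12)·R1: [0, 0, 9/4, -8]
R3 ← R3 + (3/29)·R2: [0, 0, -3/29, -17/29]
R4 ← R4 + (19/29)·R2: [0, 0, 243/116, -185/29]
R4 ← R4 + (81/4)·R3: [0, 0, 0, -73/4]
R5 ← R5 + (87/4)·R3: [0, 0, 0, -83/4]
R5 ← R5 − (83/73)·R4: [0, 0, 0, 0]
Echelon form has 4 nonzero rows, so rank(A) = 4.
Each nonzero row contributes one pivot column: 4 pivot columns.

4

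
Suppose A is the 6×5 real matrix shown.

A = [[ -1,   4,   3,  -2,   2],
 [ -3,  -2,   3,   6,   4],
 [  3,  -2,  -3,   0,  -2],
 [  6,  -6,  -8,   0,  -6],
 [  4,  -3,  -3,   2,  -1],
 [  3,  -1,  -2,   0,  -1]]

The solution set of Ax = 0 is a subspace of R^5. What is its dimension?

2

Row reduce to echelon form.
R2 ← R2 − (3)·R1: [0, -14, -6, 12, -2]
R3 ← R3 + (3)·R1: [0, 10, 6, -6, 4]
R4 ← R4 + (6)·R1: [0, 18, 10, -12, 6]
R5 ← R5 + (4)·R1: [0, 13, 9, -6, 7]
R6 ← R6 + (3)·R1: [0, 11, 7, -6, 5]
R3 ← R3 + (5/7)·R2: [0, 0, 12/7, 18/7, 18/7]
R4 ← R4 + (9/7)·R2: [0, 0, 16/7, 24/7, 24/7]
R5 ← R5 + (13/14)·R2: [0, 0, 24/7, 36/7, 36/7]
R6 ← R6 + (11/14)·R2: [0, 0, 16/7, 24/7, 24/7]
R4 ← R4 − (4/3)·R3: [0, 0, 0, 0, 0]
R5 ← R5 − (2)·R3: [0, 0, 0, 0, 0]
R6 ← R6 − (4/3)·R3: [0, 0, 0, 0, 0]
3 nonzero rows, so rank(A) = 3.
A has 5 columns; by rank–nullity, nullity = 5 − 3 = 2.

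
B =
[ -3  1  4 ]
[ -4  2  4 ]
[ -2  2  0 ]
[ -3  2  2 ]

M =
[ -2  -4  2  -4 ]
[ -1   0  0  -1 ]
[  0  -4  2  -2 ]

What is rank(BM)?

First compute BM:
[[  5,  -4,   2,   3],
 [  6,   0,   0,   6],
 [  2,   8,  -4,   6],
 [  4,   4,  -2,   6]]
Now row reduce the product.
R2 ← R2 − (6/5)·R1: [0, 24/5, -12/5, 12/5]
R3 ← R3 − (2/5)·R1: [0, 48/5, -24/5, 24/5]
R4 ← R4 − (4/5)·R1: [0, 36/5, -18/5, 18/5]
R3 ← R3 − (2)·R2: [0, 0, 0, 0]
R4 ← R4 − (3/2)·R2: [0, 0, 0, 0]
2 nonzero rows, so rank(BM) = 2.

2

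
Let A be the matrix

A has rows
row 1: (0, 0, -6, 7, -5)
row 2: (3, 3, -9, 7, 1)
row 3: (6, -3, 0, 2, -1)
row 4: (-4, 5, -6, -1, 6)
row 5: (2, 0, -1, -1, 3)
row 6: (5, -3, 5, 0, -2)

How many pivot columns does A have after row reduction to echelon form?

Row reduce to echelon form.
Swap R1 ↔ R2
R3 ← R3 − (2)·R1: [0, -9, 18, -12, -3]
R4 ← R4 + (4/3)·R1: [0, 9, -18, 25/3, 22/3]
R5 ← R5 − (2/3)·R1: [0, -2, 5, -17/3, 7/3]
R6 ← R6 − (5/3)·R1: [0, -8, 20, -35/3, -11/3]
Swap R2 ↔ R3
R4 ← R4 + R2: [0, 0, 0, -11/3, 13/3]
R5 ← R5 − (2/9)·R2: [0, 0, 1, -3, 3]
R6 ← R6 − (8/9)·R2: [0, 0, 4, -1, -1]
R5 ← R5 + (1/6)·R3: [0, 0, 0, -11/6, 13/6]
R6 ← R6 + (2/3)·R3: [0, 0, 0, 11/3, -13/3]
R5 ← R5 − (1/2)·R4: [0, 0, 0, 0, 0]
R6 ← R6 + R4: [0, 0, 0, 0, 0]
Echelon form has 4 nonzero rows, so rank(A) = 4.
Each nonzero row contributes one pivot column: 4 pivot columns.

4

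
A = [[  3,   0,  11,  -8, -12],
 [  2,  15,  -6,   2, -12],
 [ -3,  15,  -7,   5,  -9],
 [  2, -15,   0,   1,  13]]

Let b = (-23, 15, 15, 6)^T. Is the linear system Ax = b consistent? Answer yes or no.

yes

Row reduce the augmented matrix [A | b].
R2 ← R2 − (2/3)·R1: [0, 15, -40/3, 22/3, -4, 91/3]
R3 ← R3 + R1: [0, 15, 4, -3, -21, -8]
R4 ← R4 − (2/3)·R1: [0, -15, -22/3, 19/3, 21, 64/3]
R3 ← R3 − R2: [0, 0, 52/3, -31/3, -17, -115/3]
R4 ← R4 + R2: [0, 0, -62/3, 41/3, 17, 155/3]
R4 ← R4 + (31/26)·R3: [0, 0, 0, 35/26, -85/26, 155/26]
The echelon form has 4 nonzero rows, and every pivot lies in the first 5 columns, so rank(A) = rank([A|b]) = 4.
The system is consistent.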